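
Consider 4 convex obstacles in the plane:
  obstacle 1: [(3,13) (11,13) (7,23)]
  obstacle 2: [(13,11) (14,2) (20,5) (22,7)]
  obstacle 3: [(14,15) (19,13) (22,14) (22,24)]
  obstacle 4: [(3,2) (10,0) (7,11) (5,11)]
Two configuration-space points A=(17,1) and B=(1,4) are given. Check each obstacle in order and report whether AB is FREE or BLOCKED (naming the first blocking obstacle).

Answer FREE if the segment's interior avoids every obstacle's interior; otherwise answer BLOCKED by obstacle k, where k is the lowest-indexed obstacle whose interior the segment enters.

Obstacle 1 [(3,13) (11,13) (7,23)]:
  edge (3,13)–(11,13): clear
  edge (11,13)–(7,23): clear
  edge (7,23)–(3,13): clear
  midpoint (9,5/2) outside
  → clear
Obstacle 2 [(13,11) (14,2) (20,5) (22,7)]:
  edge (13,11)–(14,2): clear
  edge (14,2)–(20,5): clear
  edge (20,5)–(22,7): clear
  edge (22,7)–(13,11): clear
  midpoint (9,5/2) outside
  → clear
Obstacle 3 [(14,15) (19,13) (22,14) (22,24)]:
  edge (14,15)–(19,13): clear
  edge (19,13)–(22,14): clear
  edge (22,14)–(22,24): clear
  edge (22,24)–(14,15): clear
  midpoint (9,5/2) outside
  → clear
Obstacle 4 [(3,2) (10,0) (7,11) (5,11)]:
  edge (3,2)–(10,0): clear
  edge (10,0)–(7,11): crosses AB
  edge (7,11)–(5,11): clear
  edge (5,11)–(3,2): crosses AB
  → BLOCKED

BLOCKED by obstacle 4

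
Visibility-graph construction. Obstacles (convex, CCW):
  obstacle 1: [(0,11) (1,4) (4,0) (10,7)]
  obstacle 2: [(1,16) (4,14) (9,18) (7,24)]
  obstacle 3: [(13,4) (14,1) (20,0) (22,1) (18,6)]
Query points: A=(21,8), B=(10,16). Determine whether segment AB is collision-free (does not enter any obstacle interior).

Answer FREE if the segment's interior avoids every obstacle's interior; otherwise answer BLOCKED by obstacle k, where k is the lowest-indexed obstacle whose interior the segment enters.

Obstacle 1 [(0,11) (1,4) (4,0) (10,7)]:
  edge (0,11)–(1,4): clear
  edge (1,4)–(4,0): clear
  edge (4,0)–(10,7): clear
  edge (10,7)–(0,11): clear
  midpoint (31/2,12) outside
  → clear
Obstacle 2 [(1,16) (4,14) (9,18) (7,24)]:
  edge (1,16)–(4,14): clear
  edge (4,14)–(9,18): clear
  edge (9,18)–(7,24): clear
  edge (7,24)–(1,16): clear
  midpoint (31/2,12) outside
  → clear
Obstacle 3 [(13,4) (14,1) (20,0) (22,1) (18,6)]:
  edge (13,4)–(14,1): clear
  edge (14,1)–(20,0): clear
  edge (20,0)–(22,1): clear
  edge (22,1)–(18,6): clear
  edge (18,6)–(13,4): clear
  midpoint (31/2,12) outside
  → clear

FREE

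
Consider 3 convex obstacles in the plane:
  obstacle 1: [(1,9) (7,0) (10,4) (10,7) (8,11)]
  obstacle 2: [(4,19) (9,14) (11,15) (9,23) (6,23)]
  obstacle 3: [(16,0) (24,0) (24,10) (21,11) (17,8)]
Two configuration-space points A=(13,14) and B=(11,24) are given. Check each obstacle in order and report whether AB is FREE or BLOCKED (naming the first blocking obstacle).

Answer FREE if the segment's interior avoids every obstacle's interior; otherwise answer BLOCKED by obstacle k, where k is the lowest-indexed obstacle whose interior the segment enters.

FREE

Obstacle 1 [(1,9) (7,0) (10,4) (10,7) (8,11)]:
  edge (1,9)–(7,0): clear
  edge (7,0)–(10,4): clear
  edge (10,4)–(10,7): clear
  edge (10,7)–(8,11): clear
  edge (8,11)–(1,9): clear
  midpoint (12,19) outside
  → clear
Obstacle 2 [(4,19) (9,14) (11,15) (9,23) (6,23)]:
  edge (4,19)–(9,14): clear
  edge (9,14)–(11,15): clear
  edge (11,15)–(9,23): clear
  edge (9,23)–(6,23): clear
  edge (6,23)–(4,19): clear
  midpoint (12,19) outside
  → clear
Obstacle 3 [(16,0) (24,0) (24,10) (21,11) (17,8)]:
  edge (16,0)–(24,0): clear
  edge (24,0)–(24,10): clear
  edge (24,10)–(21,11): clear
  edge (21,11)–(17,8): clear
  edge (17,8)–(16,0): clear
  midpoint (12,19) outside
  → clear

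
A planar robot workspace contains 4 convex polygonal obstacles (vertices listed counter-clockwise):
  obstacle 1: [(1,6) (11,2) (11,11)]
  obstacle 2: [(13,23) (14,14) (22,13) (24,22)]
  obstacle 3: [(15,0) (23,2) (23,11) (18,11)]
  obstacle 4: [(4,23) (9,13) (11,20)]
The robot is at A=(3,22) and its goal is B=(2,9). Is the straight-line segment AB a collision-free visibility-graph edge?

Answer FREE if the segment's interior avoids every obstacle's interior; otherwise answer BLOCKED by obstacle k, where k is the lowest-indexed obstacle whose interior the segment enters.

Obstacle 1 [(1,6) (11,2) (11,11)]:
  edge (1,6)–(11,2): clear
  edge (11,2)–(11,11): clear
  edge (11,11)–(1,6): clear
  midpoint (5/2,31/2) outside
  → clear
Obstacle 2 [(13,23) (14,14) (22,13) (24,22)]:
  edge (13,23)–(14,14): clear
  edge (14,14)–(22,13): clear
  edge (22,13)–(24,22): clear
  edge (24,22)–(13,23): clear
  midpoint (5/2,31/2) outside
  → clear
Obstacle 3 [(15,0) (23,2) (23,11) (18,11)]:
  edge (15,0)–(23,2): clear
  edge (23,2)–(23,11): clear
  edge (23,11)–(18,11): clear
  edge (18,11)–(15,0): clear
  midpoint (5/2,31/2) outside
  → clear
Obstacle 4 [(4,23) (9,13) (11,20)]:
  edge (4,23)–(9,13): clear
  edge (9,13)–(11,20): clear
  edge (11,20)–(4,23): clear
  midpoint (5/2,31/2) outside
  → clear

FREE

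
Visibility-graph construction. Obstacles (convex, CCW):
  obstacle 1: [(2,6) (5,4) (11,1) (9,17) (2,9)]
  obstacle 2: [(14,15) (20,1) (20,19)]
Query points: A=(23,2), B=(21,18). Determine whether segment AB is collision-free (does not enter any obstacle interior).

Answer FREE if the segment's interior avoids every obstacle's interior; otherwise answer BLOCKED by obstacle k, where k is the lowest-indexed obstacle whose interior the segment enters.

Obstacle 1 [(2,6) (5,4) (11,1) (9,17) (2,9)]:
  edge (2,6)–(5,4): clear
  edge (5,4)–(11,1): clear
  edge (11,1)–(9,17): clear
  edge (9,17)–(2,9): clear
  edge (2,9)–(2,6): clear
  midpoint (22,10) outside
  → clear
Obstacle 2 [(14,15) (20,1) (20,19)]:
  edge (14,15)–(20,1): clear
  edge (20,1)–(20,19): clear
  edge (20,19)–(14,15): clear
  midpoint (22,10) outside
  → clear

FREE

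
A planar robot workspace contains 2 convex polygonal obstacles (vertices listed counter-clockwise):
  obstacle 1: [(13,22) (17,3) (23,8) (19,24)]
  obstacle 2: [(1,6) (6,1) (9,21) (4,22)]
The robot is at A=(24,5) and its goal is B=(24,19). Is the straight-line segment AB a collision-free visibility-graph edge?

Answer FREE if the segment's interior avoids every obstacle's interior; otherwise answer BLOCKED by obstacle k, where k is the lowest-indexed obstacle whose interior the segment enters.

FREE

Obstacle 1 [(13,22) (17,3) (23,8) (19,24)]:
  edge (13,22)–(17,3): clear
  edge (17,3)–(23,8): clear
  edge (23,8)–(19,24): clear
  edge (19,24)–(13,22): clear
  midpoint (24,12) outside
  → clear
Obstacle 2 [(1,6) (6,1) (9,21) (4,22)]:
  edge (1,6)–(6,1): clear
  edge (6,1)–(9,21): clear
  edge (9,21)–(4,22): clear
  edge (4,22)–(1,6): clear
  midpoint (24,12) outside
  → clear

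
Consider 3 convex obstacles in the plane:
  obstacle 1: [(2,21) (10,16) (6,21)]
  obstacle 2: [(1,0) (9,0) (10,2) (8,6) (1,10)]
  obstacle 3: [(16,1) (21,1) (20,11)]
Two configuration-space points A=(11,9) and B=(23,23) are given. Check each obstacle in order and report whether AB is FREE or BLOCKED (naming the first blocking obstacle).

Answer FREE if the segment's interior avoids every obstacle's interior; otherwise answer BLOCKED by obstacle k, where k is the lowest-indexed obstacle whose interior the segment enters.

Obstacle 1 [(2,21) (10,16) (6,21)]:
  edge (2,21)–(10,16): clear
  edge (10,16)–(6,21): clear
  edge (6,21)–(2,21): clear
  midpoint (17,16) outside
  → clear
Obstacle 2 [(1,0) (9,0) (10,2) (8,6) (1,10)]:
  edge (1,0)–(9,0): clear
  edge (9,0)–(10,2): clear
  edge (10,2)–(8,6): clear
  edge (8,6)–(1,10): clear
  edge (1,10)–(1,0): clear
  midpoint (17,16) outside
  → clear
Obstacle 3 [(16,1) (21,1) (20,11)]:
  edge (16,1)–(21,1): clear
  edge (21,1)–(20,11): clear
  edge (20,11)–(16,1): clear
  midpoint (17,16) outside
  → clear

FREE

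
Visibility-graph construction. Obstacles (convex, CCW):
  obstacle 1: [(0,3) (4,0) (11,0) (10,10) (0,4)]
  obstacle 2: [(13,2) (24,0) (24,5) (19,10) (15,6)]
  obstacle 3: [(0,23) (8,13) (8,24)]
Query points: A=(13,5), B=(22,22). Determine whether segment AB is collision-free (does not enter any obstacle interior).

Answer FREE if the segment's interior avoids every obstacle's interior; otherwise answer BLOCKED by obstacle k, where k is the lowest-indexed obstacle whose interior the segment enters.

FREE

Obstacle 1 [(0,3) (4,0) (11,0) (10,10) (0,4)]:
  edge (0,3)–(4,0): clear
  edge (4,0)–(11,0): clear
  edge (11,0)–(10,10): clear
  edge (10,10)–(0,4): clear
  edge (0,4)–(0,3): clear
  midpoint (35/2,27/2) outside
  → clear
Obstacle 2 [(13,2) (24,0) (24,5) (19,10) (15,6)]:
  edge (13,2)–(24,0): clear
  edge (24,0)–(24,5): clear
  edge (24,5)–(19,10): clear
  edge (19,10)–(15,6): clear
  edge (15,6)–(13,2): clear
  midpoint (35/2,27/2) outside
  → clear
Obstacle 3 [(0,23) (8,13) (8,24)]:
  edge (0,23)–(8,13): clear
  edge (8,13)–(8,24): clear
  edge (8,24)–(0,23): clear
  midpoint (35/2,27/2) outside
  → clear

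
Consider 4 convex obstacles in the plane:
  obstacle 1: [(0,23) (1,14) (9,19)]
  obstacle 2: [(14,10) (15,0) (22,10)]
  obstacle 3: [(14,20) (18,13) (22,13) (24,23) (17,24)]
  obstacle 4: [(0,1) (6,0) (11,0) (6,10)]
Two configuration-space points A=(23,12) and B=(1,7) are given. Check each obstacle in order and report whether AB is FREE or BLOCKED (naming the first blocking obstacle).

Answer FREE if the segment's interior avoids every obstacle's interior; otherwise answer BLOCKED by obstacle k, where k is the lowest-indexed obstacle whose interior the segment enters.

Obstacle 1 [(0,23) (1,14) (9,19)]:
  edge (0,23)–(1,14): clear
  edge (1,14)–(9,19): clear
  edge (9,19)–(0,23): clear
  midpoint (12,19/2) outside
  → clear
Obstacle 2 [(14,10) (15,0) (22,10)]:
  edge (14,10)–(15,0): crosses AB
  edge (15,0)–(22,10): clear
  edge (22,10)–(14,10): crosses AB
  → BLOCKED
Obstacle 3 [(14,20) (18,13) (22,13) (24,23) (17,24)]:
  edge (14,20)–(18,13): clear
  edge (18,13)–(22,13): clear
  edge (22,13)–(24,23): clear
  edge (24,23)–(17,24): clear
  edge (17,24)–(14,20): clear
  midpoint (12,19/2) outside
  → clear
Obstacle 4 [(0,1) (6,0) (11,0) (6,10)]:
  edge (0,1)–(6,0): clear
  edge (6,0)–(11,0): clear
  edge (11,0)–(6,10): crosses AB
  edge (6,10)–(0,1): crosses AB
  → BLOCKED

BLOCKED by obstacle 2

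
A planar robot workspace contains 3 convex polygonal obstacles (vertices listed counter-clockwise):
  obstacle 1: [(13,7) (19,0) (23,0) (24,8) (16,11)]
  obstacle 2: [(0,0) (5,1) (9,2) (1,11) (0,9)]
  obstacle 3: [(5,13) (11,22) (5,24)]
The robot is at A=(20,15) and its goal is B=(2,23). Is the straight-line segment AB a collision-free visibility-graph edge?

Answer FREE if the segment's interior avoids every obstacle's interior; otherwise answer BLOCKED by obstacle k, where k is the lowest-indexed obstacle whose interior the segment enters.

BLOCKED by obstacle 3

Obstacle 1 [(13,7) (19,0) (23,0) (24,8) (16,11)]:
  edge (13,7)–(19,0): clear
  edge (19,0)–(23,0): clear
  edge (23,0)–(24,8): clear
  edge (24,8)–(16,11): clear
  edge (16,11)–(13,7): clear
  midpoint (11,19) outside
  → clear
Obstacle 2 [(0,0) (5,1) (9,2) (1,11) (0,9)]:
  edge (0,0)–(5,1): clear
  edge (5,1)–(9,2): clear
  edge (9,2)–(1,11): clear
  edge (1,11)–(0,9): clear
  edge (0,9)–(0,0): clear
  midpoint (11,19) outside
  → clear
Obstacle 3 [(5,13) (11,22) (5,24)]:
  edge (5,13)–(11,22): crosses AB
  edge (11,22)–(5,24): clear
  edge (5,24)–(5,13): crosses AB
  → BLOCKED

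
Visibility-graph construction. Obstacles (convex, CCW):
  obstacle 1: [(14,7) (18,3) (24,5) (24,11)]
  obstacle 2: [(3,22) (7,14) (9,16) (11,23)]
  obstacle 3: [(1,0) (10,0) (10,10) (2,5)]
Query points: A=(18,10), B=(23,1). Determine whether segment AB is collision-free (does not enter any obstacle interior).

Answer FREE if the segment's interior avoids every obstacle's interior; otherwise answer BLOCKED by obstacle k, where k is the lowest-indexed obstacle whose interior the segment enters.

Obstacle 1 [(14,7) (18,3) (24,5) (24,11)]:
  edge (14,7)–(18,3): clear
  edge (18,3)–(24,5): crosses AB
  edge (24,5)–(24,11): clear
  edge (24,11)–(14,7): crosses AB
  → BLOCKED
Obstacle 2 [(3,22) (7,14) (9,16) (11,23)]:
  edge (3,22)–(7,14): clear
  edge (7,14)–(9,16): clear
  edge (9,16)–(11,23): clear
  edge (11,23)–(3,22): clear
  midpoint (41/2,11/2) outside
  → clear
Obstacle 3 [(1,0) (10,0) (10,10) (2,5)]:
  edge (1,0)–(10,0): clear
  edge (10,0)–(10,10): clear
  edge (10,10)–(2,5): clear
  edge (2,5)–(1,0): clear
  midpoint (41/2,11/2) outside
  → clear

BLOCKED by obstacle 1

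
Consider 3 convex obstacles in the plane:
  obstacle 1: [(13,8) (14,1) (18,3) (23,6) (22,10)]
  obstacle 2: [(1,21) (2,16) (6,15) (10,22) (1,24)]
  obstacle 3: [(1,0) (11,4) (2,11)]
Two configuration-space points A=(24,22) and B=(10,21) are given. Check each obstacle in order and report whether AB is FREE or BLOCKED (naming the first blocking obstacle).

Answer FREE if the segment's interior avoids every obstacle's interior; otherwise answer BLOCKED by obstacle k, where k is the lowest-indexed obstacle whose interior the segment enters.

FREE

Obstacle 1 [(13,8) (14,1) (18,3) (23,6) (22,10)]:
  edge (13,8)–(14,1): clear
  edge (14,1)–(18,3): clear
  edge (18,3)–(23,6): clear
  edge (23,6)–(22,10): clear
  edge (22,10)–(13,8): clear
  midpoint (17,43/2) outside
  → clear
Obstacle 2 [(1,21) (2,16) (6,15) (10,22) (1,24)]:
  edge (1,21)–(2,16): clear
  edge (2,16)–(6,15): clear
  edge (6,15)–(10,22): clear
  edge (10,22)–(1,24): clear
  edge (1,24)–(1,21): clear
  midpoint (17,43/2) outside
  → clear
Obstacle 3 [(1,0) (11,4) (2,11)]:
  edge (1,0)–(11,4): clear
  edge (11,4)–(2,11): clear
  edge (2,11)–(1,0): clear
  midpoint (17,43/2) outside
  → clear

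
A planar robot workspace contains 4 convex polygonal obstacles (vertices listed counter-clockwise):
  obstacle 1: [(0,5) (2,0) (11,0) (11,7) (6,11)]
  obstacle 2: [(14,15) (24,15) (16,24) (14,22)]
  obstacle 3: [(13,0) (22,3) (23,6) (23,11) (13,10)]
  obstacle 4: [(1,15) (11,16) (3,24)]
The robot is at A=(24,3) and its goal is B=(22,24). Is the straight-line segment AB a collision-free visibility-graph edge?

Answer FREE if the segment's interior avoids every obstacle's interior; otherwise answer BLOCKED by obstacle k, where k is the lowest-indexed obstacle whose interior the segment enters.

Obstacle 1 [(0,5) (2,0) (11,0) (11,7) (6,11)]:
  edge (0,5)–(2,0): clear
  edge (2,0)–(11,0): clear
  edge (11,0)–(11,7): clear
  edge (11,7)–(6,11): clear
  edge (6,11)–(0,5): clear
  midpoint (23,27/2) outside
  → clear
Obstacle 2 [(14,15) (24,15) (16,24) (14,22)]:
  edge (14,15)–(24,15): crosses AB
  edge (24,15)–(16,24): crosses AB
  edge (16,24)–(14,22): clear
  edge (14,22)–(14,15): clear
  → BLOCKED
Obstacle 3 [(13,0) (22,3) (23,6) (23,11) (13,10)]:
  edge (13,0)–(22,3): clear
  edge (22,3)–(23,6): clear
  edge (23,6)–(23,11): clear
  edge (23,11)–(13,10): clear
  edge (13,10)–(13,0): clear
  midpoint (23,27/2) outside
  → clear
Obstacle 4 [(1,15) (11,16) (3,24)]:
  edge (1,15)–(11,16): clear
  edge (11,16)–(3,24): clear
  edge (3,24)–(1,15): clear
  midpoint (23,27/2) outside
  → clear

BLOCKED by obstacle 2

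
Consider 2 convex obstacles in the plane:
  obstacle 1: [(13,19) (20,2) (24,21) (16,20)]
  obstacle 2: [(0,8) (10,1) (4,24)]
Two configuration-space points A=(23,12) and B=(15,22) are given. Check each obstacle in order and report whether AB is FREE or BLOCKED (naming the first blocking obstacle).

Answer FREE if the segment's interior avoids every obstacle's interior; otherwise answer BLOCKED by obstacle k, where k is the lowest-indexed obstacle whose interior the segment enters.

BLOCKED by obstacle 1

Obstacle 1 [(13,19) (20,2) (24,21) (16,20)]:
  edge (13,19)–(20,2): clear
  edge (20,2)–(24,21): crosses AB
  edge (24,21)–(16,20): crosses AB
  edge (16,20)–(13,19): clear
  → BLOCKED
Obstacle 2 [(0,8) (10,1) (4,24)]:
  edge (0,8)–(10,1): clear
  edge (10,1)–(4,24): clear
  edge (4,24)–(0,8): clear
  midpoint (19,17) outside
  → clear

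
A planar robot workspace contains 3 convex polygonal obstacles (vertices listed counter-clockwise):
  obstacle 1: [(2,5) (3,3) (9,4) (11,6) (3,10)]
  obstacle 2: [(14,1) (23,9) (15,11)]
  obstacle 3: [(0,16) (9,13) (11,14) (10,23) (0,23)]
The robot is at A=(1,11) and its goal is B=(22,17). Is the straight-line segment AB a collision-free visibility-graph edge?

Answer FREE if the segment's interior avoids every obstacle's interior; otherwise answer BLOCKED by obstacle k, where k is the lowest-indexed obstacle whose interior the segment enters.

Obstacle 1 [(2,5) (3,3) (9,4) (11,6) (3,10)]:
  edge (2,5)–(3,3): clear
  edge (3,3)–(9,4): clear
  edge (9,4)–(11,6): clear
  edge (11,6)–(3,10): clear
  edge (3,10)–(2,5): clear
  midpoint (23/2,14) outside
  → clear
Obstacle 2 [(14,1) (23,9) (15,11)]:
  edge (14,1)–(23,9): clear
  edge (23,9)–(15,11): clear
  edge (15,11)–(14,1): clear
  midpoint (23/2,14) outside
  → clear
Obstacle 3 [(0,16) (9,13) (11,14) (10,23) (0,23)]:
  edge (0,16)–(9,13): crosses AB
  edge (9,13)–(11,14): crosses AB
  edge (11,14)–(10,23): clear
  edge (10,23)–(0,23): clear
  edge (0,23)–(0,16): clear
  → BLOCKED

BLOCKED by obstacle 3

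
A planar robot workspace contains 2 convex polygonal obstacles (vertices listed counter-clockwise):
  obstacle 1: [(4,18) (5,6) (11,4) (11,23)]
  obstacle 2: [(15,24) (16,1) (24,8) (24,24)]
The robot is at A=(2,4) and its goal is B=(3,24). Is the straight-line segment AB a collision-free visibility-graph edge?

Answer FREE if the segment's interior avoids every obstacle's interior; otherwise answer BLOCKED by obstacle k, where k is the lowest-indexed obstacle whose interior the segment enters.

FREE

Obstacle 1 [(4,18) (5,6) (11,4) (11,23)]:
  edge (4,18)–(5,6): clear
  edge (5,6)–(11,4): clear
  edge (11,4)–(11,23): clear
  edge (11,23)–(4,18): clear
  midpoint (5/2,14) outside
  → clear
Obstacle 2 [(15,24) (16,1) (24,8) (24,24)]:
  edge (15,24)–(16,1): clear
  edge (16,1)–(24,8): clear
  edge (24,8)–(24,24): clear
  edge (24,24)–(15,24): clear
  midpoint (5/2,14) outside
  → clear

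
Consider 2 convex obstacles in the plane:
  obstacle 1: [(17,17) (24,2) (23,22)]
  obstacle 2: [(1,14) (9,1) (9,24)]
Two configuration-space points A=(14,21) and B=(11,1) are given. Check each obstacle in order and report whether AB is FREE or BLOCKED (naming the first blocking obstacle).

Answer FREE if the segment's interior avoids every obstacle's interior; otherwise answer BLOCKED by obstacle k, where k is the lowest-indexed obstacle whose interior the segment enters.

FREE

Obstacle 1 [(17,17) (24,2) (23,22)]:
  edge (17,17)–(24,2): clear
  edge (24,2)–(23,22): clear
  edge (23,22)–(17,17): clear
  midpoint (25/2,11) outside
  → clear
Obstacle 2 [(1,14) (9,1) (9,24)]:
  edge (1,14)–(9,1): clear
  edge (9,1)–(9,24): clear
  edge (9,24)–(1,14): clear
  midpoint (25/2,11) outside
  → clear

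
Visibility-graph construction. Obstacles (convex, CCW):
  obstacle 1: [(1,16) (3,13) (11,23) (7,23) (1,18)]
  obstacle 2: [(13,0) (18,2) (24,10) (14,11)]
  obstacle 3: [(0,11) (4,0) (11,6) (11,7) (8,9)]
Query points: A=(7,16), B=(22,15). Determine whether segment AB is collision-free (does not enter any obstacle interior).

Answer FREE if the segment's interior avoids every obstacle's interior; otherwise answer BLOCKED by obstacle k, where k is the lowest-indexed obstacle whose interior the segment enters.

FREE

Obstacle 1 [(1,16) (3,13) (11,23) (7,23) (1,18)]:
  edge (1,16)–(3,13): clear
  edge (3,13)–(11,23): clear
  edge (11,23)–(7,23): clear
  edge (7,23)–(1,18): clear
  edge (1,18)–(1,16): clear
  midpoint (29/2,31/2) outside
  → clear
Obstacle 2 [(13,0) (18,2) (24,10) (14,11)]:
  edge (13,0)–(18,2): clear
  edge (18,2)–(24,10): clear
  edge (24,10)–(14,11): clear
  edge (14,11)–(13,0): clear
  midpoint (29/2,31/2) outside
  → clear
Obstacle 3 [(0,11) (4,0) (11,6) (11,7) (8,9)]:
  edge (0,11)–(4,0): clear
  edge (4,0)–(11,6): clear
  edge (11,6)–(11,7): clear
  edge (11,7)–(8,9): clear
  edge (8,9)–(0,11): clear
  midpoint (29/2,31/2) outside
  → clear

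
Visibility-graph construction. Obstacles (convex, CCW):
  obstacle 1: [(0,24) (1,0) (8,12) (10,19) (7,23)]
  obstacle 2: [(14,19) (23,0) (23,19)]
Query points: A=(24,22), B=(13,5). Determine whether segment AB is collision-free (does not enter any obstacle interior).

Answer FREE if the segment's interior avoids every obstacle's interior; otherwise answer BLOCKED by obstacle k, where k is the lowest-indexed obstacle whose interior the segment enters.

BLOCKED by obstacle 2

Obstacle 1 [(0,24) (1,0) (8,12) (10,19) (7,23)]:
  edge (0,24)–(1,0): clear
  edge (1,0)–(8,12): clear
  edge (8,12)–(10,19): clear
  edge (10,19)–(7,23): clear
  edge (7,23)–(0,24): clear
  midpoint (37/2,27/2) outside
  → clear
Obstacle 2 [(14,19) (23,0) (23,19)]:
  edge (14,19)–(23,0): crosses AB
  edge (23,0)–(23,19): clear
  edge (23,19)–(14,19): crosses AB
  → BLOCKED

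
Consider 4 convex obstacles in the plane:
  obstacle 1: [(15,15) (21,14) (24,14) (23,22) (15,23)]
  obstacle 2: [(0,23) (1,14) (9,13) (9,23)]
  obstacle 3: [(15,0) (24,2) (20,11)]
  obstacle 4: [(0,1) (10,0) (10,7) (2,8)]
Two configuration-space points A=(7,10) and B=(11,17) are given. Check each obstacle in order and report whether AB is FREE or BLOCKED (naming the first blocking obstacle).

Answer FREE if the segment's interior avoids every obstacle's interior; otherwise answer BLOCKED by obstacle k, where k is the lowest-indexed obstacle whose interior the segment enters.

BLOCKED by obstacle 2

Obstacle 1 [(15,15) (21,14) (24,14) (23,22) (15,23)]:
  edge (15,15)–(21,14): clear
  edge (21,14)–(24,14): clear
  edge (24,14)–(23,22): clear
  edge (23,22)–(15,23): clear
  edge (15,23)–(15,15): clear
  midpoint (9,27/2) outside
  → clear
Obstacle 2 [(0,23) (1,14) (9,13) (9,23)]:
  edge (0,23)–(1,14): clear
  edge (1,14)–(9,13): crosses AB
  edge (9,13)–(9,23): crosses AB
  edge (9,23)–(0,23): clear
  → BLOCKED
Obstacle 3 [(15,0) (24,2) (20,11)]:
  edge (15,0)–(24,2): clear
  edge (24,2)–(20,11): clear
  edge (20,11)–(15,0): clear
  midpoint (9,27/2) outside
  → clear
Obstacle 4 [(0,1) (10,0) (10,7) (2,8)]:
  edge (0,1)–(10,0): clear
  edge (10,0)–(10,7): clear
  edge (10,7)–(2,8): clear
  edge (2,8)–(0,1): clear
  midpoint (9,27/2) outside
  → clear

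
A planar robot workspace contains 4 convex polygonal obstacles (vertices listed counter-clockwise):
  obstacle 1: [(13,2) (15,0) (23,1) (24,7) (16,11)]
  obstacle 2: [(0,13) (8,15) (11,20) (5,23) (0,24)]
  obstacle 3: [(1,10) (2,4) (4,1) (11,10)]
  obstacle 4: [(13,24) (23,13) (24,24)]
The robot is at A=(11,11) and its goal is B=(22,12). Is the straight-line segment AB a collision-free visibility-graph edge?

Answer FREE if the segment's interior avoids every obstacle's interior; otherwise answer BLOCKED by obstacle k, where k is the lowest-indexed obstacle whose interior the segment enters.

FREE

Obstacle 1 [(13,2) (15,0) (23,1) (24,7) (16,11)]:
  edge (13,2)–(15,0): clear
  edge (15,0)–(23,1): clear
  edge (23,1)–(24,7): clear
  edge (24,7)–(16,11): clear
  edge (16,11)–(13,2): clear
  midpoint (33/2,23/2) outside
  → clear
Obstacle 2 [(0,13) (8,15) (11,20) (5,23) (0,24)]:
  edge (0,13)–(8,15): clear
  edge (8,15)–(11,20): clear
  edge (11,20)–(5,23): clear
  edge (5,23)–(0,24): clear
  edge (0,24)–(0,13): clear
  midpoint (33/2,23/2) outside
  → clear
Obstacle 3 [(1,10) (2,4) (4,1) (11,10)]:
  edge (1,10)–(2,4): clear
  edge (2,4)–(4,1): clear
  edge (4,1)–(11,10): clear
  edge (11,10)–(1,10): clear
  midpoint (33/2,23/2) outside
  → clear
Obstacle 4 [(13,24) (23,13) (24,24)]:
  edge (13,24)–(23,13): clear
  edge (23,13)–(24,24): clear
  edge (24,24)–(13,24): clear
  midpoint (33/2,23/2) outside
  → clear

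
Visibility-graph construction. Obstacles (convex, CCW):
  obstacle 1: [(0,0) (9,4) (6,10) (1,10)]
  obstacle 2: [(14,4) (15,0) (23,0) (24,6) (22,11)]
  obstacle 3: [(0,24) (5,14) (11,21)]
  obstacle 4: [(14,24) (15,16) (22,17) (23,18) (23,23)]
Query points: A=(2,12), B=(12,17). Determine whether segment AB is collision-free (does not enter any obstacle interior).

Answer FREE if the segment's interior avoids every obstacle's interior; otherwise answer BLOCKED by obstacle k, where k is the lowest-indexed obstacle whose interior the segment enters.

FREE

Obstacle 1 [(0,0) (9,4) (6,10) (1,10)]:
  edge (0,0)–(9,4): clear
  edge (9,4)–(6,10): clear
  edge (6,10)–(1,10): clear
  edge (1,10)–(0,0): clear
  midpoint (7,29/2) outside
  → clear
Obstacle 2 [(14,4) (15,0) (23,0) (24,6) (22,11)]:
  edge (14,4)–(15,0): clear
  edge (15,0)–(23,0): clear
  edge (23,0)–(24,6): clear
  edge (24,6)–(22,11): clear
  edge (22,11)–(14,4): clear
  midpoint (7,29/2) outside
  → clear
Obstacle 3 [(0,24) (5,14) (11,21)]:
  edge (0,24)–(5,14): clear
  edge (5,14)–(11,21): clear
  edge (11,21)–(0,24): clear
  midpoint (7,29/2) outside
  → clear
Obstacle 4 [(14,24) (15,16) (22,17) (23,18) (23,23)]:
  edge (14,24)–(15,16): clear
  edge (15,16)–(22,17): clear
  edge (22,17)–(23,18): clear
  edge (23,18)–(23,23): clear
  edge (23,23)–(14,24): clear
  midpoint (7,29/2) outside
  → clear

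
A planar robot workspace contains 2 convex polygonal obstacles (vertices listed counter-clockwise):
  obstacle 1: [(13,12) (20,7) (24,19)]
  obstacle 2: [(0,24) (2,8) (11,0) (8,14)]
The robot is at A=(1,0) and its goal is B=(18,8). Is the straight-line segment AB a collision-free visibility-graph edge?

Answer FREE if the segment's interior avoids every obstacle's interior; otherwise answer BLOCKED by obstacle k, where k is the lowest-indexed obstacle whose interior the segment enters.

Obstacle 1 [(13,12) (20,7) (24,19)]:
  edge (13,12)–(20,7): clear
  edge (20,7)–(24,19): clear
  edge (24,19)–(13,12): clear
  midpoint (19/2,4) outside
  → clear
Obstacle 2 [(0,24) (2,8) (11,0) (8,14)]:
  edge (0,24)–(2,8): clear
  edge (2,8)–(11,0): crosses AB
  edge (11,0)–(8,14): crosses AB
  edge (8,14)–(0,24): clear
  → BLOCKED

BLOCKED by obstacle 2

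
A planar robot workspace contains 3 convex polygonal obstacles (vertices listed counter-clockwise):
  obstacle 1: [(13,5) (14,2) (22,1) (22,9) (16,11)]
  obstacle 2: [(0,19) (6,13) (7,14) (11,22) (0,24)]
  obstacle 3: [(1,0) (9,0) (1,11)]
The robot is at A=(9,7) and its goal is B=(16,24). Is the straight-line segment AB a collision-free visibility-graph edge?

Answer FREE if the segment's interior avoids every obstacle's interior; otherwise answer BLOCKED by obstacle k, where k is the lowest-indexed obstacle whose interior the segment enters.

FREE

Obstacle 1 [(13,5) (14,2) (22,1) (22,9) (16,11)]:
  edge (13,5)–(14,2): clear
  edge (14,2)–(22,1): clear
  edge (22,1)–(22,9): clear
  edge (22,9)–(16,11): clear
  edge (16,11)–(13,5): clear
  midpoint (25/2,31/2) outside
  → clear
Obstacle 2 [(0,19) (6,13) (7,14) (11,22) (0,24)]:
  edge (0,19)–(6,13): clear
  edge (6,13)–(7,14): clear
  edge (7,14)–(11,22): clear
  edge (11,22)–(0,24): clear
  edge (0,24)–(0,19): clear
  midpoint (25/2,31/2) outside
  → clear
Obstacle 3 [(1,0) (9,0) (1,11)]:
  edge (1,0)–(9,0): clear
  edge (9,0)–(1,11): clear
  edge (1,11)–(1,0): clear
  midpoint (25/2,31/2) outside
  → clear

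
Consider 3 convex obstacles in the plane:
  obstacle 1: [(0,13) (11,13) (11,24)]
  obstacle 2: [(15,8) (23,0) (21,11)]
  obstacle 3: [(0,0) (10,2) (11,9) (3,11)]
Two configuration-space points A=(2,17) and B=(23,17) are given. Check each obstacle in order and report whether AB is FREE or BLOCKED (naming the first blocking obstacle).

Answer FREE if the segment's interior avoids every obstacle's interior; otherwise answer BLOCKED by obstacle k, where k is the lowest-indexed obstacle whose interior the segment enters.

Obstacle 1 [(0,13) (11,13) (11,24)]:
  edge (0,13)–(11,13): clear
  edge (11,13)–(11,24): crosses AB
  edge (11,24)–(0,13): crosses AB
  → BLOCKED
Obstacle 2 [(15,8) (23,0) (21,11)]:
  edge (15,8)–(23,0): clear
  edge (23,0)–(21,11): clear
  edge (21,11)–(15,8): clear
  midpoint (25/2,17) outside
  → clear
Obstacle 3 [(0,0) (10,2) (11,9) (3,11)]:
  edge (0,0)–(10,2): clear
  edge (10,2)–(11,9): clear
  edge (11,9)–(3,11): clear
  edge (3,11)–(0,0): clear
  midpoint (25/2,17) outside
  → clear

BLOCKED by obstacle 1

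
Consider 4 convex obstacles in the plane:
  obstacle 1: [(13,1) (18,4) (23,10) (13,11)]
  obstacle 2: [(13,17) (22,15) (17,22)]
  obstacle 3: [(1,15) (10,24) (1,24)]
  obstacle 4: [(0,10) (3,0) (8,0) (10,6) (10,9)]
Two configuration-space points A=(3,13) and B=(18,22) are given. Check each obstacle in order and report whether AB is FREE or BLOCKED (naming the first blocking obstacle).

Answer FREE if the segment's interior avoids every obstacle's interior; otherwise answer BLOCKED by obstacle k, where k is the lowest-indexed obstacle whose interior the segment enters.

BLOCKED by obstacle 2

Obstacle 1 [(13,1) (18,4) (23,10) (13,11)]:
  edge (13,1)–(18,4): clear
  edge (18,4)–(23,10): clear
  edge (23,10)–(13,11): clear
  edge (13,11)–(13,1): clear
  midpoint (21/2,35/2) outside
  → clear
Obstacle 2 [(13,17) (22,15) (17,22)]:
  edge (13,17)–(22,15): clear
  edge (22,15)–(17,22): crosses AB
  edge (17,22)–(13,17): crosses AB
  → BLOCKED
Obstacle 3 [(1,15) (10,24) (1,24)]:
  edge (1,15)–(10,24): clear
  edge (10,24)–(1,24): clear
  edge (1,24)–(1,15): clear
  midpoint (21/2,35/2) outside
  → clear
Obstacle 4 [(0,10) (3,0) (8,0) (10,6) (10,9)]:
  edge (0,10)–(3,0): clear
  edge (3,0)–(8,0): clear
  edge (8,0)–(10,6): clear
  edge (10,6)–(10,9): clear
  edge (10,9)–(0,10): clear
  midpoint (21/2,35/2) outside
  → clear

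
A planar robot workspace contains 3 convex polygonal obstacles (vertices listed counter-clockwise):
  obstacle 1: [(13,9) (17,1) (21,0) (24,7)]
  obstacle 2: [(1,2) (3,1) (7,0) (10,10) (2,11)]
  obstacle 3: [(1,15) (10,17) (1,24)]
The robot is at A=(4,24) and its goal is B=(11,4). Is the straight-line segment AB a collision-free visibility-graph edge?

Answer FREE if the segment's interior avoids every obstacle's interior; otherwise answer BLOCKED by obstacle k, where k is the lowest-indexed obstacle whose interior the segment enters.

Obstacle 1 [(13,9) (17,1) (21,0) (24,7)]:
  edge (13,9)–(17,1): clear
  edge (17,1)–(21,0): clear
  edge (21,0)–(24,7): clear
  edge (24,7)–(13,9): clear
  midpoint (15/2,14) outside
  → clear
Obstacle 2 [(1,2) (3,1) (7,0) (10,10) (2,11)]:
  edge (1,2)–(3,1): clear
  edge (3,1)–(7,0): clear
  edge (7,0)–(10,10): crosses AB
  edge (10,10)–(2,11): crosses AB
  edge (2,11)–(1,2): clear
  → BLOCKED
Obstacle 3 [(1,15) (10,17) (1,24)]:
  edge (1,15)–(10,17): crosses AB
  edge (10,17)–(1,24): crosses AB
  edge (1,24)–(1,15): clear
  → BLOCKED

BLOCKED by obstacle 2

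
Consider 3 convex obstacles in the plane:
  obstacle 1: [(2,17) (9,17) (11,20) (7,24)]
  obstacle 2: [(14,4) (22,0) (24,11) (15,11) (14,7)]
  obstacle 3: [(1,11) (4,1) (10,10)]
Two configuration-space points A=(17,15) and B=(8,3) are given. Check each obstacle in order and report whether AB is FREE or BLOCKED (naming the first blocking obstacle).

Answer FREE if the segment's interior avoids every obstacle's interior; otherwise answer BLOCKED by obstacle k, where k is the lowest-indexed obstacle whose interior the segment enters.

Obstacle 1 [(2,17) (9,17) (11,20) (7,24)]:
  edge (2,17)–(9,17): clear
  edge (9,17)–(11,20): clear
  edge (11,20)–(7,24): clear
  edge (7,24)–(2,17): clear
  midpoint (25/2,9) outside
  → clear
Obstacle 2 [(14,4) (22,0) (24,11) (15,11) (14,7)]:
  edge (14,4)–(22,0): clear
  edge (22,0)–(24,11): clear
  edge (24,11)–(15,11): clear
  edge (15,11)–(14,7): clear
  edge (14,7)–(14,4): clear
  midpoint (25/2,9) outside
  → clear
Obstacle 3 [(1,11) (4,1) (10,10)]:
  edge (1,11)–(4,1): clear
  edge (4,1)–(10,10): clear
  edge (10,10)–(1,11): clear
  midpoint (25/2,9) outside
  → clear

FREE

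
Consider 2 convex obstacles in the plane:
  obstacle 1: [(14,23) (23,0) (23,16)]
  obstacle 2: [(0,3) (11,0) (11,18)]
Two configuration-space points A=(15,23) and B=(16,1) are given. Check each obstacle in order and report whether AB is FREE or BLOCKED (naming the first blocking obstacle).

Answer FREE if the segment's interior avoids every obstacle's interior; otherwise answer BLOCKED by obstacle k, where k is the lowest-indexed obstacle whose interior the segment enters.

BLOCKED by obstacle 1

Obstacle 1 [(14,23) (23,0) (23,16)]:
  edge (14,23)–(23,0): crosses AB
  edge (23,0)–(23,16): clear
  edge (23,16)–(14,23): crosses AB
  → BLOCKED
Obstacle 2 [(0,3) (11,0) (11,18)]:
  edge (0,3)–(11,0): clear
  edge (11,0)–(11,18): clear
  edge (11,18)–(0,3): clear
  midpoint (31/2,12) outside
  → clear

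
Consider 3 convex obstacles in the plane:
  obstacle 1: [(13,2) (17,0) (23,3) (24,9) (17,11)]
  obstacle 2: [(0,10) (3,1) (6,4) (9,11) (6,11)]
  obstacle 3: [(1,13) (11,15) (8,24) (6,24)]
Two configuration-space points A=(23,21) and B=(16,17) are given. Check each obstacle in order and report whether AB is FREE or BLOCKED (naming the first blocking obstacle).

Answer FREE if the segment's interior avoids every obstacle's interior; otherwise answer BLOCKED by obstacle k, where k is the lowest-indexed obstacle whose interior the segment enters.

Obstacle 1 [(13,2) (17,0) (23,3) (24,9) (17,11)]:
  edge (13,2)–(17,0): clear
  edge (17,0)–(23,3): clear
  edge (23,3)–(24,9): clear
  edge (24,9)–(17,11): clear
  edge (17,11)–(13,2): clear
  midpoint (39/2,19) outside
  → clear
Obstacle 2 [(0,10) (3,1) (6,4) (9,11) (6,11)]:
  edge (0,10)–(3,1): clear
  edge (3,1)–(6,4): clear
  edge (6,4)–(9,11): clear
  edge (9,11)–(6,11): clear
  edge (6,11)–(0,10): clear
  midpoint (39/2,19) outside
  → clear
Obstacle 3 [(1,13) (11,15) (8,24) (6,24)]:
  edge (1,13)–(11,15): clear
  edge (11,15)–(8,24): clear
  edge (8,24)–(6,24): clear
  edge (6,24)–(1,13): clear
  midpoint (39/2,19) outside
  → clear

FREE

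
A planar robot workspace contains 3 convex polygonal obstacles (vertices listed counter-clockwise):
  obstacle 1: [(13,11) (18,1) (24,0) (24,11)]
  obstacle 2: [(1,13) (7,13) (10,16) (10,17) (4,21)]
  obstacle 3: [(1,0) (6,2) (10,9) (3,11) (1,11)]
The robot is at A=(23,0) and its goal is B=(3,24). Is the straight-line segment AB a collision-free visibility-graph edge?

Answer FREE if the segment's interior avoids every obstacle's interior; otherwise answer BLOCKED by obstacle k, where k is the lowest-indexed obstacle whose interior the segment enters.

BLOCKED by obstacle 1

Obstacle 1 [(13,11) (18,1) (24,0) (24,11)]:
  edge (13,11)–(18,1): clear
  edge (18,1)–(24,0): crosses AB
  edge (24,0)–(24,11): clear
  edge (24,11)–(13,11): crosses AB
  → BLOCKED
Obstacle 2 [(1,13) (7,13) (10,16) (10,17) (4,21)]:
  edge (1,13)–(7,13): clear
  edge (7,13)–(10,16): crosses AB
  edge (10,16)–(10,17): clear
  edge (10,17)–(4,21): crosses AB
  edge (4,21)–(1,13): clear
  → BLOCKED
Obstacle 3 [(1,0) (6,2) (10,9) (3,11) (1,11)]:
  edge (1,0)–(6,2): clear
  edge (6,2)–(10,9): clear
  edge (10,9)–(3,11): clear
  edge (3,11)–(1,11): clear
  edge (1,11)–(1,0): clear
  midpoint (13,12) outside
  → clear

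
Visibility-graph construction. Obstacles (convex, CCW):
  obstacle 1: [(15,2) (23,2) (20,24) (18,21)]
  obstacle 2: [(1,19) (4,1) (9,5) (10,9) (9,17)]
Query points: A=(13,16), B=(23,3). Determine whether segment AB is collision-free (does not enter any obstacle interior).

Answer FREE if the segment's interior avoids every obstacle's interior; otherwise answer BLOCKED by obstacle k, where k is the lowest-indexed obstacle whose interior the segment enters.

Obstacle 1 [(15,2) (23,2) (20,24) (18,21)]:
  edge (15,2)–(23,2): clear
  edge (23,2)–(20,24): crosses AB
  edge (20,24)–(18,21): clear
  edge (18,21)–(15,2): crosses AB
  → BLOCKED
Obstacle 2 [(1,19) (4,1) (9,5) (10,9) (9,17)]:
  edge (1,19)–(4,1): clear
  edge (4,1)–(9,5): clear
  edge (9,5)–(10,9): clear
  edge (10,9)–(9,17): clear
  edge (9,17)–(1,19): clear
  midpoint (18,19/2) outside
  → clear

BLOCKED by obstacle 1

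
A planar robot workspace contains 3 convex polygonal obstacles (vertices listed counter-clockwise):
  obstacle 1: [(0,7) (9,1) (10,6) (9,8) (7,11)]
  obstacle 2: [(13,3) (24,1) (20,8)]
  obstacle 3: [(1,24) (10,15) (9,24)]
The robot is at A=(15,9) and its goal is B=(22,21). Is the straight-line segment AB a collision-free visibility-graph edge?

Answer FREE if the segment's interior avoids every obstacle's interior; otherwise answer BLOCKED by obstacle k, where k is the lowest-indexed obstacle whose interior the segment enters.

Obstacle 1 [(0,7) (9,1) (10,6) (9,8) (7,11)]:
  edge (0,7)–(9,1): clear
  edge (9,1)–(10,6): clear
  edge (10,6)–(9,8): clear
  edge (9,8)–(7,11): clear
  edge (7,11)–(0,7): clear
  midpoint (37/2,15) outside
  → clear
Obstacle 2 [(13,3) (24,1) (20,8)]:
  edge (13,3)–(24,1): clear
  edge (24,1)–(20,8): clear
  edge (20,8)–(13,3): clear
  midpoint (37/2,15) outside
  → clear
Obstacle 3 [(1,24) (10,15) (9,24)]:
  edge (1,24)–(10,15): clear
  edge (10,15)–(9,24): clear
  edge (9,24)–(1,24): clear
  midpoint (37/2,15) outside
  → clear

FREE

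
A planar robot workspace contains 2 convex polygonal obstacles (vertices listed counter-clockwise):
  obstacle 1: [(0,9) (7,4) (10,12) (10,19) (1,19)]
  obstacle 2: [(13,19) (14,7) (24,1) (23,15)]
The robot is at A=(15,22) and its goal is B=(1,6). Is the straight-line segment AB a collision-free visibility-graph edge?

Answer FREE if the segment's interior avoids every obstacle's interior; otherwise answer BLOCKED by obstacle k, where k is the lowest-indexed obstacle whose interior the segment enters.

Obstacle 1 [(0,9) (7,4) (10,12) (10,19) (1,19)]:
  edge (0,9)–(7,4): crosses AB
  edge (7,4)–(10,12): clear
  edge (10,12)–(10,19): crosses AB
  edge (10,19)–(1,19): clear
  edge (1,19)–(0,9): clear
  → BLOCKED
Obstacle 2 [(13,19) (14,7) (24,1) (23,15)]:
  edge (13,19)–(14,7): clear
  edge (14,7)–(24,1): clear
  edge (24,1)–(23,15): clear
  edge (23,15)–(13,19): clear
  midpoint (8,14) outside
  → clear

BLOCKED by obstacle 1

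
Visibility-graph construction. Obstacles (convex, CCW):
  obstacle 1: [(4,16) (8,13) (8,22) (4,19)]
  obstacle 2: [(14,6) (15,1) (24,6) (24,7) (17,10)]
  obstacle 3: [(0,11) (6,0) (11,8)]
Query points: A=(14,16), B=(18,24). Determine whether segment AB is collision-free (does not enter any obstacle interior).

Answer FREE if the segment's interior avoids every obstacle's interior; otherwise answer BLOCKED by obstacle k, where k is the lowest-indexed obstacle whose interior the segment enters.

Obstacle 1 [(4,16) (8,13) (8,22) (4,19)]:
  edge (4,16)–(8,13): clear
  edge (8,13)–(8,22): clear
  edge (8,22)–(4,19): clear
  edge (4,19)–(4,16): clear
  midpoint (16,20) outside
  → clear
Obstacle 2 [(14,6) (15,1) (24,6) (24,7) (17,10)]:
  edge (14,6)–(15,1): clear
  edge (15,1)–(24,6): clear
  edge (24,6)–(24,7): clear
  edge (24,7)–(17,10): clear
  edge (17,10)–(14,6): clear
  midpoint (16,20) outside
  → clear
Obstacle 3 [(0,11) (6,0) (11,8)]:
  edge (0,11)–(6,0): clear
  edge (6,0)–(11,8): clear
  edge (11,8)–(0,11): clear
  midpoint (16,20) outside
  → clear

FREE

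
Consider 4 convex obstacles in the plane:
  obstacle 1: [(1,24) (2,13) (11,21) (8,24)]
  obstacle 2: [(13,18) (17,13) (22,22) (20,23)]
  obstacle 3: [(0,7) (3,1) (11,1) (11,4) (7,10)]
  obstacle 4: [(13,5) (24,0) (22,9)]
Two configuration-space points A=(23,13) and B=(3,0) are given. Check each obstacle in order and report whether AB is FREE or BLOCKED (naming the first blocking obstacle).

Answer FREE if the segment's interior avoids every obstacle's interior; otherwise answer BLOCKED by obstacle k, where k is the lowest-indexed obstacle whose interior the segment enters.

Obstacle 1 [(1,24) (2,13) (11,21) (8,24)]:
  edge (1,24)–(2,13): clear
  edge (2,13)–(11,21): clear
  edge (11,21)–(8,24): clear
  edge (8,24)–(1,24): clear
  midpoint (13,13/2) outside
  → clear
Obstacle 2 [(13,18) (17,13) (22,22) (20,23)]:
  edge (13,18)–(17,13): clear
  edge (17,13)–(22,22): clear
  edge (22,22)–(20,23): clear
  edge (20,23)–(13,18): clear
  midpoint (13,13/2) outside
  → clear
Obstacle 3 [(0,7) (3,1) (11,1) (11,4) (7,10)]:
  edge (0,7)–(3,1): clear
  edge (3,1)–(11,1): crosses AB
  edge (11,1)–(11,4): clear
  edge (11,4)–(7,10): crosses AB
  edge (7,10)–(0,7): clear
  → BLOCKED
Obstacle 4 [(13,5) (24,0) (22,9)]:
  edge (13,5)–(24,0): clear
  edge (24,0)–(22,9): clear
  edge (22,9)–(13,5): clear
  midpoint (13,13/2) outside
  → clear

BLOCKED by obstacle 3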